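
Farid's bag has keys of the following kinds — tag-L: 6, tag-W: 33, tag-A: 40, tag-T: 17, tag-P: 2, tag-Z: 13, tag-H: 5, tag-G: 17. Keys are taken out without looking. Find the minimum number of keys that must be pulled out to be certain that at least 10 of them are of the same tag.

59

By the pigeonhole principle, the 8 tags are the holes; the keys drawn are the pigeons.
To avoid 10 of any one tag, the worst case takes at most 9 of each tag, or every key of a tag that has fewer than 9.
That gives 6 + 9 + 9 + 9 + 2 + 9 + 5 + 9 = 58 keys with no tag reaching 10.
The next key forces some tag to 10, so 58 + 1 = 59.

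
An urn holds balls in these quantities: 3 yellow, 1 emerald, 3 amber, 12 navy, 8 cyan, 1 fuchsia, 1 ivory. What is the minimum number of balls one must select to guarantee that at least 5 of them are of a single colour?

18

The 7 colours are the holes; the balls drawn are the pigeons.
To avoid 5 of any one colour, the worst case takes at most 4 of each colour, or every ball of a colour that has fewer than 4.
That gives 3 + 1 + 3 + 4 + 4 + 1 + 1 = 17 balls with no colour reaching 5.
The next ball forces some colour to 5, so 17 + 1 = 18.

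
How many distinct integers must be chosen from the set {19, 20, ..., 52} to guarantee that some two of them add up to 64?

22

A set avoiding the sum 64 can contain at most one of each pair {x, 64−x}, plus the 8 elements whose complement lies outside the range or equal to its own complement.
The integers 32, …, 52 (21 of them) are such a set: any two sum to at least 32+33 = 65 > 64.
Pigeonhole: any 22nd integer completes one of the 13 pairs, so 22 choices force a sum of 64.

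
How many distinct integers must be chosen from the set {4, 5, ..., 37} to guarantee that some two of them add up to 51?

Two chosen integers sum to 51 exactly when both halves of some pair {x, 51−x} with 14 ≤ x ≤ 51−x ≤ 37 are chosen — 12 such pairs.
The remaining 10 elements (those with no distinct partner in range) can never complete a 51-sum, so the worst case takes all of them and one from each pair: 10 + 12 = 22.
By the pigeonhole principle, the 23rd integer has to be the second member of some pair, so 22 + 1 = 23.

23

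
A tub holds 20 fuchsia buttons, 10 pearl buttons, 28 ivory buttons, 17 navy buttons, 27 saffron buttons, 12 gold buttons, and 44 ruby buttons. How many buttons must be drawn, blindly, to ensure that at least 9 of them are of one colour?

57

An adversary could hand out at most 8 buttons per colour: 8 + 8 + 8 + 8 + 8 + 8 + 8 = 56 buttons and still no colour has 9.
One more button lands in a colour already at 8, so 57 draws are enough and 56 are not.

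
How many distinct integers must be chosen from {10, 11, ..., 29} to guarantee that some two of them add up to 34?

Group the elements by complementary pair {x, 34−x}: {10,24}, {11,23}, {12,22}, …, giving 7 two-element pairs; the single value 17 (it cannot pair with itself since the integers are distinct); and 5 integers whose partner 34−x falls outside [10,29].
Treating each of those 13 groups as a pigeonhole, one can pick one integer per group — 13 integers — with no two summing to 34.
The 14th integer lands in an occupied pair, forcing a sum of 34.

14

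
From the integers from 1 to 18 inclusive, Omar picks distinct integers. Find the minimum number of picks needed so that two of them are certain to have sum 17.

A set avoiding the sum 17 can contain at most one of each pair {x, 17−x}, plus the 2 elements whose complement lies outside the range.
The integers 9, …, 18 (10 of them) are such a set: any two sum to at least 9+10 = 19 > 17.
Any 11th integer completes one of the 8 pairs, so 11 choices force a sum of 17.

11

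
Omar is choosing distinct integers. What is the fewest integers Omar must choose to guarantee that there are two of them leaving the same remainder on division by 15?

The 15 residue classes mod 15 are the pigeonholes.
With 15 integers one could put 1 in each residue class and have no class reach 2.
The 16th integer pushes some class to 2, so 15·1 + 1 = 16.

16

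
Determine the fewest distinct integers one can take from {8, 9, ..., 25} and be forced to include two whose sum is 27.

Two chosen integers sum to 27 exactly when both halves of some pair {x, 27−x} with 8 ≤ x ≤ 27−x ≤ 19 are chosen — 6 such pairs.
The remaining 6 elements (those with no distinct partner in range) can never complete a 27-sum, so the worst case takes all of them and one from each pair: 6 + 6 = 12.
By the pigeonhole principle, the 13th integer has to be the second member of some pair, so 12 + 1 = 13.

13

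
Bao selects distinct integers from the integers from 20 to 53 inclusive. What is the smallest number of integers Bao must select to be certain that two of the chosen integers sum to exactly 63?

A set avoiding the sum 63 can contain at most one of each pair {x, 63−x}, plus the 10 elements whose complement lies outside the range.
The integers 32, …, 53 (22 of them) are such a set: any two sum to at least 32+33 = 65 > 63.
Any 23rd integer completes one of the 12 pairs, so 23 choices force a sum of 63.

23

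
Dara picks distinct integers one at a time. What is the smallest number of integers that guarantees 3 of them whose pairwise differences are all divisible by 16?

33

Integers whose pairwise differences are multiples of 16 are exactly those sharing a remainder mod 16. Pigeonhole: the 16 residue classes mod 16 are the pigeonholes.
With 32 integers one could put 2 in each residue class and have no class reach 3.
The 33rd integer pushes some class to 3, so 16·2 + 1 = 33.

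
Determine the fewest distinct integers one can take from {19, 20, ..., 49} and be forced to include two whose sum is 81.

A set avoiding the sum 81 can contain at most one of each pair {x, 81−x}, plus the 13 elements whose complement lies outside the range.
The integers 19, …, 40 (22 of them) are such a set: any two sum to at least 19+20 = 39 and at most 39+40 = 79 < 81.
Pigeonhole: any 23rd integer completes one of the 9 pairs, so 23 choices force a sum of 81.

23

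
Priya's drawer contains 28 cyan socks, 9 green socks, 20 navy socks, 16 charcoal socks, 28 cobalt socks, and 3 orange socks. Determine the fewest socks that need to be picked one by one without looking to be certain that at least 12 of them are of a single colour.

Put each drawn sock into a box by colour. The largest draw with every box below 12 takes min(count, 11) from each colour; colours with fewer than 11 contribute all they have.
Σ min(cᵢ, 11) = 11 + 9 + 11 + 11 + 11 + 3 = 56.
Draw number 56 + 1 = 57 must push one box to 12.

57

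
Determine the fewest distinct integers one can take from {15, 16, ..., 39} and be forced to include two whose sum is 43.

A set avoiding the sum 43 can contain at most one of each pair {x, 43−x}, plus the 11 elements whose complement lies outside the range.
The integers 22, …, 39 (18 of them) are such a set: any two sum to at least 22+23 = 45 > 43.
Any 19th integer completes one of the 7 pairs, so 19 choices force a sum of 43.

19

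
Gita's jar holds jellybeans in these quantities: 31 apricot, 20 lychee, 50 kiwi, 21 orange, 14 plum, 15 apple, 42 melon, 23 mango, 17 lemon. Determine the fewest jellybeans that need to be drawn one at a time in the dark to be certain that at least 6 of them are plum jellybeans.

In the worst case for collecting plum jellybeans, every non-plum jellybean comes out first.
There are 31 + 20 + 50 + 21 + 15 + 42 + 23 + 17 = 219 non-plum jellybeans altogether.
After those, each further jellybean must be plum, so 219 + 6 = 225 draws guarantee 6 plum jellybeans.

225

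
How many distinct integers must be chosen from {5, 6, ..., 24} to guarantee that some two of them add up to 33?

A set avoiding the sum 33 can contain at most one of each pair {x, 33−x}, plus the 4 elements whose complement lies outside the range.
The integers 5, …, 16 (12 of them) are such a set: any two sum to at least 5+6 = 11 and at most 15+16 = 31 < 33.
Pigeonhole: any 13th integer completes one of the 8 pairs, so 13 choices force a sum of 33.

13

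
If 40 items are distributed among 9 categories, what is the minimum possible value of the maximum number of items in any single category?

5

By pigeonhole, the 9 categories are the holes and the 40 items are the pigeons.
If every category held at most 4 items, the total would be at most 9 × 4 = 36, which is less than 40.
So some category holds at least ⌈40/9⌉ = 5 items.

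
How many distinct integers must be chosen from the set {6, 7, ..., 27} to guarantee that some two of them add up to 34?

13

Group the elements by complementary pair {x, 34−x}: {7,27}, {8,26}, {9,25}, …, giving 10 two-element pairs; the single value 17 (it cannot pair with itself since the integers are distinct); and 1 integer whose partner 34−x falls outside [6,27].
Treating each of those 12 groups as a pigeonhole, one can pick one integer per group — 12 integers — with no two summing to 34.
The 13th integer lands in an occupied pair, forcing a sum of 34.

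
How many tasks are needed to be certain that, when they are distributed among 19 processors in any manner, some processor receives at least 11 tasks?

191

With 190 tasks one could put exactly 10 in each of the 19 processors, and no processor would reach 11.
One more task must land in a processor that already has 10, giving it 11.
So 19 × 10 + 1 = 191 tasks are required.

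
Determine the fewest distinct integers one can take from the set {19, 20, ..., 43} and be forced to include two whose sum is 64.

15

Group the elements by complementary pair {x, 64−x}: {21,43}, {22,42}, {23,41}, …, giving 11 two-element pairs; the single value 32 (it cannot pair with itself since the integers are distinct); and 2 integers whose partner 64−x falls outside [19,43].
Treating each of those 14 groups as a pigeonhole, one can pick one integer per group — 14 integers — with no two summing to 64.
The 15th integer lands in an occupied pair, forcing a sum of 64.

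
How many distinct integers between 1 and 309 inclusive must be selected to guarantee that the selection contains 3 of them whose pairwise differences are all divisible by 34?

Integers whose pairwise differences are multiples of 34 are exactly those sharing a remainder mod 34. The 34 residue classes mod 34 are the pigeonholes.
With 68 integers one could put 2 in each residue class and have no class reach 3.
The 69th integer pushes some class to 3, so 34·2 + 1 = 69.

69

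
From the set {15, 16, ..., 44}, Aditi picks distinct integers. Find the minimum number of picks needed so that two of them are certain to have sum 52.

20

Group the elements by complementary pair {x, 52−x}: {15,37}, {16,36}, {17,35}, …, giving 11 two-element pairs, the single value 26 (it cannot pair with itself since the integers are distinct), and 7 integers whose partner 52−x falls outside [15,44].
By the pigeonhole principle, treating each of those 19 groups as a pigeonhole, one can pick one integer per group — 19 integers — with no two summing to 52.
The 20th integer lands in an occupied pair, forcing a sum of 52.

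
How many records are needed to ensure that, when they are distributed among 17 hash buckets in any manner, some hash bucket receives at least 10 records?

With 153 records one could put exactly 9 in each of the 17 hash buckets, and no hash bucket would reach 10.
By pigeonhole, one more record must land in a hash bucket that already has 9, giving it 10.
So 17 × 9 + 1 = 154 records are required.

154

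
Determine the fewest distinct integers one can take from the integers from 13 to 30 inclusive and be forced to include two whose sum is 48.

A set avoiding the sum 48 can contain at most one of each pair {x, 48−x}, plus the 6 elements whose complement lies outside the range or equal to its own complement.
The integers 13, …, 24 (12 of them) are such a set: any two sum to at least 13+14 = 27 and at most 23+24 = 47 < 48.
Pigeonhole: any 13th integer completes one of the 6 pairs, so 13 choices force a sum of 48.

13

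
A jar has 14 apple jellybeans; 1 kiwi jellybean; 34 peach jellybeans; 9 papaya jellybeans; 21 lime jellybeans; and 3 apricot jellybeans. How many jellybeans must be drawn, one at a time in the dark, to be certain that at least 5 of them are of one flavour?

Pigeonhole: put each drawn jellybean into a box by flavour. The largest draw with every box below 5 takes min(count, 4) from each flavour; flavours with fewer than 4 contribute all they have.
Σ min(cᵢ, 4) = 4 + 1 + 4 + 4 + 4 + 3 = 20.
Draw number 20 + 1 = 21 must push one box to 5.

21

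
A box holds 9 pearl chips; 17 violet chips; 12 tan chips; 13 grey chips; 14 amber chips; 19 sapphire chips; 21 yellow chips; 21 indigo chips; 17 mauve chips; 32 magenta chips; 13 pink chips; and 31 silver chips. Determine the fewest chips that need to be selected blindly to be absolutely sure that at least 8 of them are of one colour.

The 12 colours are the holes; the chips drawn are the pigeons.
To avoid 8 of any one colour, the worst case takes at most 7 of each colour.
That gives 7 + 7 + 7 + 7 + 7 + 7 + 7 + 7 + 7 + 7 + 7 + 7 = 84 chips with no colour reaching 8.
The next chip forces some colour to 8, so 84 + 1 = 85.

85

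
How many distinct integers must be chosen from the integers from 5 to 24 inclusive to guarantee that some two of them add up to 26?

13

A set avoiding the sum 26 can contain at most one of each pair {x, 26−x}, plus the 4 elements whose complement lies outside the range or equal to its own complement.
The integers 13, …, 24 (12 of them) are such a set: any two sum to at least 13+14 = 27 > 26.
By the pigeonhole principle, any 13th integer completes one of the 8 pairs, so 13 choices force a sum of 26.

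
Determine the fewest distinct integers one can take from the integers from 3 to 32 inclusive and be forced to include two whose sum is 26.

21

Group the elements by complementary pair {x, 26−x}: {3,23}, {4,22}, {5,21}, …, giving 10 two-element pairs; the single value 13 (it cannot pair with itself since the integers are distinct); and 9 integers whose partner 26−x falls outside [3,32].
By the pigeonhole principle, treating each of those 20 groups as a pigeonhole, one can pick one integer per group — 20 integers — with no two summing to 26.
The 21st integer lands in an occupied pair, forcing a sum of 26.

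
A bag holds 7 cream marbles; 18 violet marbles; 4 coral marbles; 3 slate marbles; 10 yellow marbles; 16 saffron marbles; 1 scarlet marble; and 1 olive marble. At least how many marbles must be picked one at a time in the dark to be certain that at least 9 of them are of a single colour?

41

Put each drawn marble into a box by colour. The largest draw with every box below 9 takes min(count, 8) from each colour; colours with fewer than 8 contribute all they have.
Σ min(cᵢ, 8) = 7 + 8 + 4 + 3 + 8 + 8 + 1 + 1 = 40.
Draw number 40 + 1 = 41 must push one box to 9.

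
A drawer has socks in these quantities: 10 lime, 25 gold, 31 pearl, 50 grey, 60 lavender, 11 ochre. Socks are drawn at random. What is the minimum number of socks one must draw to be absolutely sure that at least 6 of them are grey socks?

In the worst case for collecting grey socks, every non-grey sock comes out first.
There are 10 + 25 + 31 + 60 + 11 = 137 non-grey socks altogether.
After those, each further sock must be grey, so 137 + 6 = 143 draws guarantee 6 grey socks.

143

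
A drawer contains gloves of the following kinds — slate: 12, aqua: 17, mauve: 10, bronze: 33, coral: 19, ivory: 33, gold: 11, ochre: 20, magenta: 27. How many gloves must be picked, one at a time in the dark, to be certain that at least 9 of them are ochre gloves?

In the worst case for collecting ochre gloves, every non-ochre glove comes out first.
There are 12 + 17 + 10 + 33 + 19 + 33 + 11 + 27 = 162 non-ochre gloves altogether.
After those, each further glove must be ochre, so 162 + 9 = 171 draws guarantee 9 ochre gloves.

171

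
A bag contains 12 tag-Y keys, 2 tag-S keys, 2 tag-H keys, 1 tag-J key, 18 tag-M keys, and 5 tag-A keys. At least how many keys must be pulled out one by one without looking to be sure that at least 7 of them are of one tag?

23

An adversary could hand out at most 6 keys per tag (4 tags run out sooner): 6 + 2 + 2 + 1 + 6 + 5 = 22 keys and still no tag has 7.
Pigeonhole: one more key lands in a tag already at 6, so 23 draws are enough and 22 are not.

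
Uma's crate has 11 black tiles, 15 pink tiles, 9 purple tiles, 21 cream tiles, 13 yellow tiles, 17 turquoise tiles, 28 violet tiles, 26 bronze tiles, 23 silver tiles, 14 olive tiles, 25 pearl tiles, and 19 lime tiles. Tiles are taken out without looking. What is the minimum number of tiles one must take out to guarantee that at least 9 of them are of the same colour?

The 12 colours are the holes; the tiles drawn are the pigeons.
To avoid 9 of any one colour, the worst case takes at most 8 of each colour.
That gives 8 + 8 + 8 + 8 + 8 + 8 + 8 + 8 + 8 + 8 + 8 + 8 = 96 tiles with no colour reaching 9.
The next tile forces some colour to 9, so 96 + 1 = 97.

97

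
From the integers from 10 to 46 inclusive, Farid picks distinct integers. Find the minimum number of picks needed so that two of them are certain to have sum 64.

Group the elements by complementary pair {x, 64−x}: {18,46}, {19,45}, {20,44}, …, giving 14 two-element pairs, the single value 32 (it cannot pair with itself since the integers are distinct), and 8 integers whose partner 64−x falls outside [10,46].
Treating each of those 23 groups as a pigeonhole, one can pick one integer per group — 23 integers — with no two summing to 64.
The 24th integer lands in an occupied pair, forcing a sum of 64.

24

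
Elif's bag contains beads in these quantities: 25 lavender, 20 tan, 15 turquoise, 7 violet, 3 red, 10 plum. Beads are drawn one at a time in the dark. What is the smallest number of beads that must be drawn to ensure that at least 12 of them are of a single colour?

54

An adversary could hand out at most 11 beads per colour (violet, red, plum run out sooner): 11 + 11 + 11 + 7 + 3 + 10 = 53 beads and still no colour has 12.
One more bead lands in a colour already at 11, so 54 draws are enough and 53 are not.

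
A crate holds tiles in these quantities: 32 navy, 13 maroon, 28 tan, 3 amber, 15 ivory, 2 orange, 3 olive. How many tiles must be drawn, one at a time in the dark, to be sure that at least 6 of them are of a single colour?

The 7 colours are the holes; the tiles drawn are the pigeons.
To avoid 6 of any one colour, the worst case takes at most 5 of each colour, or every tile of a colour that has fewer than 5.
That gives 5 + 5 + 5 + 3 + 5 + 2 + 3 = 28 tiles with no colour reaching 6.
The next tile forces some colour to 6, so 28 + 1 = 29.

29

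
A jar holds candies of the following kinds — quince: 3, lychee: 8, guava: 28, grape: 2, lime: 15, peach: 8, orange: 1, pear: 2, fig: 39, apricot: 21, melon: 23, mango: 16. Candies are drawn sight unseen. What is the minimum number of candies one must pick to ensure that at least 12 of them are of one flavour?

91

By pigeonhole, the 12 flavours are the holes; the candies drawn are the pigeons.
To avoid 12 of any one flavour, the worst case takes at most 11 of each flavour, or every candy of a flavour that has fewer than 11.
That gives 3 + 8 + 11 + 2 + 11 + 8 + 1 + 2 + 11 + 11 + 11 + 11 = 90 candies with no flavour reaching 12.
The next candy forces some flavour to 12, so 90 + 1 = 91.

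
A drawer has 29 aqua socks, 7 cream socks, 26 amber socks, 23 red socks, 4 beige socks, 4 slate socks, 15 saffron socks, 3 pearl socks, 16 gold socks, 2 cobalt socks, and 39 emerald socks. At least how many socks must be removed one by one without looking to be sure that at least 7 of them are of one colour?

An adversary could hand out at most 6 socks per colour (4 colours run out sooner): 6 + 6 + 6 + 6 + 4 + 4 + 6 + 3 + 6 + 2 + 6 = 55 socks and still no colour has 7.
One more sock lands in a colour already at 6, so 56 draws are enough and 55 are not.

56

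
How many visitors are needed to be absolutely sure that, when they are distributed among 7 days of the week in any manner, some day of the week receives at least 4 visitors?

22

With 21 visitors one could put exactly 3 in each of the 7 days of the week, and no day of the week would reach 4.
One more visitor must land in a day of the week that already has 3, giving it 4.
So 7 × 3 + 1 = 22 visitors are required.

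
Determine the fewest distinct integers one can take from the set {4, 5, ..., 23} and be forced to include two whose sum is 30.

13

A set avoiding the sum 30 can contain at most one of each pair {x, 30−x}, plus the 4 elements whose complement lies outside the range or equal to its own complement.
The integers 4, …, 15 (12 of them) are such a set: any two sum to at least 4+5 = 9 and at most 14+15 = 29 < 30.
Any 13th integer completes one of the 8 pairs, so 13 choices force a sum of 30.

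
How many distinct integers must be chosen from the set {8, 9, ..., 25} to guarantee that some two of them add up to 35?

Group the elements by complementary pair {x, 35−x}: {10,25}, {11,24}, {12,23}, …, giving 8 two-element pairs and 2 integers whose partner 35−x falls outside [8,25].
Treating each of those 10 groups as a pigeonhole, one can pick one integer per group — 10 integers — with no two summing to 35.
The 11th integer lands in an occupied pair, forcing a sum of 35.

11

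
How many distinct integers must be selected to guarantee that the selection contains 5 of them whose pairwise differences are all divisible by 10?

Integers whose pairwise differences are multiples of 10 are exactly those sharing a remainder mod 10. Pigeonhole: the 10 residue classes mod 10 are the pigeonholes.
With 40 integers one could put 4 in each residue class and have no class reach 5.
The 41st integer pushes some class to 5, so 10·4 + 1 = 41.

41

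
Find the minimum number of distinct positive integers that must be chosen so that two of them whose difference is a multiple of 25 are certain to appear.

Integers whose pairwise differences are multiples of 25 are exactly those sharing a remainder mod 25. Pigeonhole: the 25 residue classes mod 25 are the pigeonholes.
With 25 integers one could put 1 in each residue class and have no class reach 2.
The 26th integer pushes some class to 2, so 25·1 + 1 = 26.

26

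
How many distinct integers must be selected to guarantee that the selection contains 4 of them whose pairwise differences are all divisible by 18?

Integers whose pairwise differences are multiples of 18 are exactly those sharing a remainder mod 18. The 18 residue classes mod 18 are the pigeonholes.
With 54 integers one could put 3 in each residue class and have no class reach 4.
The 55th integer pushes some class to 4, so 18·3 + 1 = 55.

55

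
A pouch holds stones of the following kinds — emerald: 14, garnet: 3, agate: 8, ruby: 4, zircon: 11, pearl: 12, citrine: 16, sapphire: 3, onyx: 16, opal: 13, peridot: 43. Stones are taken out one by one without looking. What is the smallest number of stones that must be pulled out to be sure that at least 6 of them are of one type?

51

The 11 types are the holes; the stones drawn are the pigeons.
To avoid 6 of any one type, the worst case takes at most 5 of each type, or every stone of a type that has fewer than 5.
That gives 5 + 3 + 5 + 4 + 5 + 5 + 5 + 3 + 5 + 5 + 5 = 50 stones with no type reaching 6.
The next stone forces some type to 6, so 50 + 1 = 51.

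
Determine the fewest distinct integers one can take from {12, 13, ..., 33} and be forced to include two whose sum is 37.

Two chosen integers sum to 37 exactly when both halves of some pair {x, 37−x} with 12 ≤ x ≤ 37−x ≤ 25 are chosen — 7 such pairs.
The remaining 8 elements (those with no distinct partner in range) can never complete a 37-sum, so the worst case takes all of them and one from each pair: 8 + 7 = 15.
By pigeonhole, the 16th integer has to be the second member of some pair, so 15 + 1 = 16.

16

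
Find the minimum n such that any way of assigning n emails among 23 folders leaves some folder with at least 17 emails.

With 368 emails one could put exactly 16 in each of the 23 folders, and no folder would reach 17.
One more email must land in a folder that already has 16, giving it 17.
So 23 × 16 + 1 = 369 emails are required.

369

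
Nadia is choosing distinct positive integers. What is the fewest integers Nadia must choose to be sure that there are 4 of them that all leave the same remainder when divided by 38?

115

The 38 residue classes mod 38 are the pigeonholes.
With 114 integers one could put 3 in each residue class and have no class reach 4.
The 115th integer pushes some class to 4, so 38·3 + 1 = 115.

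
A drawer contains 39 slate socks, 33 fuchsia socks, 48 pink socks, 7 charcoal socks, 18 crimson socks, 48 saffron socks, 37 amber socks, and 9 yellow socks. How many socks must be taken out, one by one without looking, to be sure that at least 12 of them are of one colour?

By pigeonhole, the 8 colours are the holes; the socks drawn are the pigeons.
To avoid 12 of any one colour, the worst case takes at most 11 of each colour, or every sock of a colour that has fewer than 11.
That gives 11 + 11 + 11 + 7 + 11 + 11 + 11 + 9 = 82 socks with no colour reaching 12.
The next sock forces some colour to 12, so 82 + 1 = 83.

83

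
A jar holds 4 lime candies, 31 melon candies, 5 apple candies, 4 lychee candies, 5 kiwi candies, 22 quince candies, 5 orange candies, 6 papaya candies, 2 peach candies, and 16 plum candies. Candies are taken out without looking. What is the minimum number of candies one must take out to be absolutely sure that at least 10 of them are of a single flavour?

59

The 10 flavours are the holes; the candies drawn are the pigeons.
To avoid 10 of any one flavour, the worst case takes at most 9 of each flavour, or every candy of a flavour that has fewer than 9.
That gives 4 + 9 + 5 + 4 + 5 + 9 + 5 + 6 + 2 + 9 = 58 candies with no flavour reaching 10.
The next candy forces some flavour to 10, so 58 + 1 = 59.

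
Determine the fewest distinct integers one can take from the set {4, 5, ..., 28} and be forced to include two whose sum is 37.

16

Two chosen integers sum to 37 exactly when both halves of some pair {x, 37−x} with 9 ≤ x ≤ 37−x ≤ 28 are chosen — 10 such pairs.
The remaining 5 elements (those with no distinct partner in range) can never complete a 37-sum, so the worst case takes all of them and one from each pair: 5 + 10 = 15.
By the pigeonhole principle, the 16th integer has to be the second member of some pair, so 15 + 1 = 16.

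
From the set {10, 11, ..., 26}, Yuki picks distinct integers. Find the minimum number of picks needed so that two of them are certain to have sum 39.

11

A set avoiding the sum 39 can contain at most one of each pair {x, 39−x}, plus the 3 elements whose complement lies outside the range.
The integers 10, …, 19 (10 of them) are such a set: any two sum to at least 10+11 = 21 and at most 18+19 = 37 < 39.
Any 11th integer completes one of the 7 pairs, so 11 choices force a sum of 39.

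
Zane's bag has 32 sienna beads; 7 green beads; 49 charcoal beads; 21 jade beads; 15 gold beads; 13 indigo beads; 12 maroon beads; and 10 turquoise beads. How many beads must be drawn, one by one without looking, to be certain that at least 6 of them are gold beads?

150

In the worst case for collecting gold beads, every non-gold bead comes out first.
There are 32 + 7 + 49 + 21 + 13 + 12 + 10 = 144 non-gold beads altogether.
After those, each further bead must be gold, so 144 + 6 = 150 draws guarantee 6 gold beads.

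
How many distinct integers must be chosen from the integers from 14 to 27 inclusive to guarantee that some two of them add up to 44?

10

Group the elements by complementary pair {x, 44−x}: {17,27}, {18,26}, {19,25}, …, giving 5 two-element pairs; the single value 22 (it cannot pair with itself since the integers are distinct); and 3 integers whose partner 44−x falls outside [14,27].
Treating each of those 9 groups as a pigeonhole, one can pick one integer per group — 9 integers — with no two summing to 44.
The 10th integer lands in an occupied pair, forcing a sum of 44.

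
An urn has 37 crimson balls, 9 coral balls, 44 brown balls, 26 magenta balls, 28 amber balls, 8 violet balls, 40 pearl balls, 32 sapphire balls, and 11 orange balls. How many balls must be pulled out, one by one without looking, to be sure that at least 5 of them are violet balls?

In the worst case for collecting violet balls, every non-violet ball comes out first.
There are 37 + 9 + 44 + 26 + 28 + 40 + 32 + 11 = 227 non-violet balls altogether.
After those, each further ball must be violet, so 227 + 5 = 232 draws guarantee 5 violet balls.

232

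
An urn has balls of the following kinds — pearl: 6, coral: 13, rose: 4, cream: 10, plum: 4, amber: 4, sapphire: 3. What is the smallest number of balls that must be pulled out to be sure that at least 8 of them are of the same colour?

Put each drawn ball into a box by colour. The largest draw with every box below 8 takes min(count, 7) from each colour; colours with fewer than 7 contribute all they have.
Σ min(cᵢ, 7) = 6 + 7 + 4 + 7 + 4 + 4 + 3 = 35.
Draw number 35 + 1 = 36 must push one box to 8.

36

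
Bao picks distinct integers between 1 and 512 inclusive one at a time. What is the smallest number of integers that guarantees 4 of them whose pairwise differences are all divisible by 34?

103

Integers whose pairwise differences are multiples of 34 are exactly those sharing a remainder mod 34. By the pigeonhole principle, the 34 residue classes mod 34 are the pigeonholes.
With 102 integers one could put 3 in each residue class and have no class reach 4.
The 103rd integer pushes some class to 4, so 34·3 + 1 = 103.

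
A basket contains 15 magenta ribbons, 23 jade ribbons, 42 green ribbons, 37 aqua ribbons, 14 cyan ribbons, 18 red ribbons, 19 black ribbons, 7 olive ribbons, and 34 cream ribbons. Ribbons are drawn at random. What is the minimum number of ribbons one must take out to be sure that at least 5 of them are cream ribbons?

180

In the worst case for collecting cream ribbons, every non-cream ribbon comes out first.
There are 15 + 23 + 42 + 37 + 14 + 18 + 19 + 7 = 175 non-cream ribbons altogether.
After those, each further ribbon must be cream, so 175 + 5 = 180 draws guarantee 5 cream ribbons.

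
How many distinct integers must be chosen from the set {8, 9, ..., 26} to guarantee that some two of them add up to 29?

Two chosen integers sum to 29 exactly when both halves of some pair {x, 29−x} with 8 ≤ x ≤ 29−x ≤ 21 are chosen — 7 such pairs.
The remaining 5 elements (those with no distinct partner in range) can never complete a 29-sum, so the worst case takes all of them and one from each pair: 5 + 7 = 12.
By the pigeonhole principle, the 13th integer has to be the second member of some pair, so 12 + 1 = 13.

13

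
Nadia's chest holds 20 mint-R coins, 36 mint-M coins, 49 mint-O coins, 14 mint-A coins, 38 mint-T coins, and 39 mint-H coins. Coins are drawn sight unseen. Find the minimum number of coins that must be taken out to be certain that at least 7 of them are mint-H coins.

In the worst case for collecting mint-H coins, every non-mint-H coin comes out first.
There are 20 + 36 + 49 + 14 + 38 = 157 non-mint-H coins altogether.
After those, each further coin must be mint-H, so 157 + 7 = 164 draws guarantee 7 mint-H coins.

164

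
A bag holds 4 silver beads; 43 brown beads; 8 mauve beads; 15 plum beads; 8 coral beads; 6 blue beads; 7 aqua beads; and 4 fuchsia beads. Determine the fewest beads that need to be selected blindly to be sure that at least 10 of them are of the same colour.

Pigeonhole: the 8 colours are the holes; the beads drawn are the pigeons.
To avoid 10 of any one colour, the worst case takes at most 9 of each colour, or every bead of a colour that has fewer than 9.
That gives 4 + 9 + 8 + 9 + 8 + 6 + 7 + 4 = 55 beads with no colour reaching 10.
The next bead forces some colour to 10, so 55 + 1 = 56.

56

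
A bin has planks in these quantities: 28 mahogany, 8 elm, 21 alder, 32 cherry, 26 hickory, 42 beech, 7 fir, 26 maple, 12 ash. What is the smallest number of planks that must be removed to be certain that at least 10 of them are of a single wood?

79

An adversary could hand out at most 9 planks per wood (elm, fir run out sooner): 9 + 8 + 9 + 9 + 9 + 9 + 7 + 9 + 9 = 78 planks and still no wood has 10.
One more plank lands in a wood already at 9, so 79 draws are enough and 78 are not.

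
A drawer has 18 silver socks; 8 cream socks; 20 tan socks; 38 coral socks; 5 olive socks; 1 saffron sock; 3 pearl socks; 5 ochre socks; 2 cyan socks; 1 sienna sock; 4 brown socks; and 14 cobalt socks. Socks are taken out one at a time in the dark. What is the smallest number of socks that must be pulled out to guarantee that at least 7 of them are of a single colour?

An adversary could hand out at most 6 socks per colour (7 colours run out sooner): 6 + 6 + 6 + 6 + 5 + 1 + 3 + 5 + 2 + 1 + 4 + 6 = 51 socks and still no colour has 7.
Pigeonhole: one more sock lands in a colour already at 6, so 52 draws are enough and 51 are not.

52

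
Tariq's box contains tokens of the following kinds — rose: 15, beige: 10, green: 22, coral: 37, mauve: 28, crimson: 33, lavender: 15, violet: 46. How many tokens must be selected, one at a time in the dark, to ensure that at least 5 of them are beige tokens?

In the worst case for collecting beige tokens, every non-beige token comes out first.
There are 15 + 22 + 37 + 28 + 33 + 15 + 46 = 196 non-beige tokens altogether.
After those, each further token must be beige, so 196 + 5 = 201 draws guarantee 5 beige tokens.

201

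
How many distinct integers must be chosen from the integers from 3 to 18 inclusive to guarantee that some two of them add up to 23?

Two chosen integers sum to 23 exactly when both halves of some pair {x, 23−x} with 5 ≤ x ≤ 23−x ≤ 18 are chosen — 7 such pairs.
The remaining 2 elements (those with no distinct partner in range) can never complete a 23-sum, so the worst case takes all of them and one from each pair: 2 + 7 = 9.
Pigeonhole: the 10th integer has to be the second member of some pair, so 9 + 1 = 10.

10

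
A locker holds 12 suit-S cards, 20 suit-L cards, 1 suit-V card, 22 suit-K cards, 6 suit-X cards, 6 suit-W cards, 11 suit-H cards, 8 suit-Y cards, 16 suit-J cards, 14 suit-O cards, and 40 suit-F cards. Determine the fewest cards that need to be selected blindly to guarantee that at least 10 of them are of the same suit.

85

The 11 suits are the holes; the cards drawn are the pigeons.
To avoid 10 of any one suit, the worst case takes at most 9 of each suit, or every card of a suit that has fewer than 9.
That gives 9 + 9 + 1 + 9 + 6 + 6 + 9 + 8 + 9 + 9 + 9 = 84 cards with no suit reaching 10.
The next card forces some suit to 10, so 84 + 1 = 85.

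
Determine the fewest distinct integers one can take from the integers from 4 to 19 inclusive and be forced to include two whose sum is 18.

12

Group the elements by complementary pair {x, 18−x}: {4,14}, {5,13}, {6,12}, …, giving 5 two-element pairs, the single value 9 (it cannot pair with itself since the integers are distinct), and 5 integers whose partner 18−x falls outside [4,19].
Treating each of those 11 groups as a pigeonhole, one can pick one integer per group — 11 integers — with no two summing to 18.
The 12th integer lands in an occupied pair, forcing a sum of 18.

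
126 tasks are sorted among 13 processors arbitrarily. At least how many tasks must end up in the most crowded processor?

The 13 processors are the holes and the 126 tasks are the pigeons.
If every processor held at most 9 tasks, the total would be at most 13 × 9 = 117, which is less than 126.
So some processor holds at least ⌈126/13⌉ = 10 tasks.

10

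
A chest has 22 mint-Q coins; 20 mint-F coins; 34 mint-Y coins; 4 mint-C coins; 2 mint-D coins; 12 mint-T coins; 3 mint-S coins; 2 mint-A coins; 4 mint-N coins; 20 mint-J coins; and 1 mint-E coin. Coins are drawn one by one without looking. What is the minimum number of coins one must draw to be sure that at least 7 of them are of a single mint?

The 11 mints are the holes; the coins drawn are the pigeons.
To avoid 7 of any one mint, the worst case takes at most 6 of each mint, or every coin of a mint that has fewer than 6.
That gives 6 + 6 + 6 + 4 + 2 + 6 + 3 + 2 + 4 + 6 + 1 = 46 coins with no mint reaching 7.
The next coin forces some mint to 7, so 46 + 1 = 47.

47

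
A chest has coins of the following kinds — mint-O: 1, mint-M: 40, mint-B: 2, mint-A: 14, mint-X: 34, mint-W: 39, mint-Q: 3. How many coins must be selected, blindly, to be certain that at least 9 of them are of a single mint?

39

An adversary could hand out at most 8 coins per mint (mint-O, mint-B, mint-Q run out sooner): 1 + 8 + 2 + 8 + 8 + 8 + 3 = 38 coins and still no mint has 9.
One more coin lands in a mint already at 8, so 39 draws are enough and 38 are not.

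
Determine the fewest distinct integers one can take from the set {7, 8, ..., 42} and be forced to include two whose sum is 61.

Group the elements by complementary pair {x, 61−x}: {19,42}, {20,41}, {21,40}, …, giving 12 two-element pairs and 12 integers whose partner 61−x falls outside [7,42].
Treating each of those 24 groups as a pigeonhole, one can pick one integer per group — 24 integers — with no two summing to 61.
The 25th integer lands in an occupied pair, forcing a sum of 61.

25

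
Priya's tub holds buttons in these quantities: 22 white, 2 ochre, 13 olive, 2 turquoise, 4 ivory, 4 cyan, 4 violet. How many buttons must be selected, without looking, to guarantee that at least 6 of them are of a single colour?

27

An adversary could hand out at most 5 buttons per colour (5 colours run out sooner): 5 + 2 + 5 + 2 + 4 + 4 + 4 = 26 buttons and still no colour has 6.
By the pigeonhole principle, one more button lands in a colour already at 5, so 27 draws are enough and 26 are not.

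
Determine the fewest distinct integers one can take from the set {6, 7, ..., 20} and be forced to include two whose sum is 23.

10

A set avoiding the sum 23 can contain at most one of each pair {x, 23−x}, plus the 3 elements whose complement lies outside the range.
The integers 12, …, 20 (9 of them) are such a set: any two sum to at least 12+13 = 25 > 23.
Any 10th integer completes one of the 6 pairs, so 10 choices force a sum of 23.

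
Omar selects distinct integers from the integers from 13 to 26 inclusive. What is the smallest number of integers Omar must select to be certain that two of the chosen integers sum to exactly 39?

8

A set avoiding the sum 39 can contain at most one of each pair {x, 39−x}.
The integers 20, …, 26 (7 of them) are such a set: any two sum to at least 20+21 = 41 > 39.
Any 8th integer completes one of the 7 pairs, so 8 choices force a sum of 39.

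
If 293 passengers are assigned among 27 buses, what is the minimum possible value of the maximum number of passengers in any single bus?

11

By the pigeonhole principle, the 27 buses are the holes and the 293 passengers are the pigeons.
If every bus held at most 10 passengers, the total would be at most 27 × 10 = 270, which is less than 293.
So some bus holds at least ⌈293/27⌉ = 11 passengers.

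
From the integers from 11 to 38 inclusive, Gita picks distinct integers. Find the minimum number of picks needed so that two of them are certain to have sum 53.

17

Group the elements by complementary pair {x, 53−x}: {15,38}, {16,37}, {17,36}, …, giving 12 two-element pairs and 4 integers whose partner 53−x falls outside [11,38].
By the pigeonhole principle, treating each of those 16 groups as a pigeonhole, one can pick one integer per group — 16 integers — with no two summing to 53.
The 17th integer lands in an occupied pair, forcing a sum of 53.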